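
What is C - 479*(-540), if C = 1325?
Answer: 259985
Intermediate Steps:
C - 479*(-540) = 1325 - 479*(-540) = 1325 + 258660 = 259985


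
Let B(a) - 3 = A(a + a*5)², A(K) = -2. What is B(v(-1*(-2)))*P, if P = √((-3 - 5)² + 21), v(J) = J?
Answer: 7*√85 ≈ 64.537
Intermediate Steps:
P = √85 (P = √((-8)² + 21) = √(64 + 21) = √85 ≈ 9.2195)
B(a) = 7 (B(a) = 3 + (-2)² = 3 + 4 = 7)
B(v(-1*(-2)))*P = 7*√85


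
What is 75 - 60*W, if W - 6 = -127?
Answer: 7335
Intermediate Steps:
W = -121 (W = 6 - 127 = -121)
75 - 60*W = 75 - 60*(-121) = 75 + 7260 = 7335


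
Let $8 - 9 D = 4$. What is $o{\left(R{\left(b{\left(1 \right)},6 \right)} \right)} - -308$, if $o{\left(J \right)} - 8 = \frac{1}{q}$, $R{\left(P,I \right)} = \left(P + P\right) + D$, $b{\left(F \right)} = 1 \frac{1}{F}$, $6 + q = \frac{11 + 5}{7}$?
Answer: $\frac{8209}{26} \approx 315.73$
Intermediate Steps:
$q = - \frac{26}{7}$ ($q = -6 + \frac{11 + 5}{7} = -6 + 16 \cdot \frac{1}{7} = -6 + \frac{16}{7} = - \frac{26}{7} \approx -3.7143$)
$D = \frac{4}{9}$ ($D = \frac{8}{9} - \frac{4}{9} = \frac{4}{9} \approx 0.44444$)
$b{\left(F \right)} = \frac{1}{F}$
$R{\left(P,I \right)} = \frac{4}{9} + 2 P$ ($R{\left(P,I \right)} = \left(P + P\right) + \frac{4}{9} = 2 P + \frac{4}{9} = \frac{4}{9} + 2 P$)
$o{\left(J \right)} = \frac{201}{26}$ ($o{\left(J \right)} = 8 + \frac{1}{- \frac{26}{7}} = 8 - \frac{7}{26} = \frac{201}{26}$)
$o{\left(R{\left(b{\left(1 \right)},6 \right)} \right)} - -308 = \frac{201}{26} - -308 = \frac{201}{26} + 308 = \frac{8209}{26}$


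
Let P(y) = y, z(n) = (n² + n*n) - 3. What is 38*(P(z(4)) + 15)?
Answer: 1672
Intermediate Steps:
z(n) = -3 + 2*n² (z(n) = (n² + n²) - 3 = 2*n² - 3 = -3 + 2*n²)
38*(P(z(4)) + 15) = 38*((-3 + 2*4²) + 15) = 38*((-3 + 2*16) + 15) = 38*((-3 + 32) + 15) = 38*(29 + 15) = 38*44 = 1672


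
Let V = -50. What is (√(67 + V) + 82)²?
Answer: (82 + √17)² ≈ 7417.2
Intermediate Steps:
(√(67 + V) + 82)² = (√(67 - 50) + 82)² = (√17 + 82)² = (82 + √17)²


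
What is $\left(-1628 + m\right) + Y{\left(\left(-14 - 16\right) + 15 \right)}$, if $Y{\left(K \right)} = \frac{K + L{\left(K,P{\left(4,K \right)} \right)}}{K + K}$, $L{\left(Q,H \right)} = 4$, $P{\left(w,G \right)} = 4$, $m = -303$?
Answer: $- \frac{57919}{30} \approx -1930.6$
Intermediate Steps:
$Y{\left(K \right)} = \frac{4 + K}{2 K}$ ($Y{\left(K \right)} = \frac{K + 4}{K + K} = \frac{4 + K}{2 K}$)
$\left(-1628 + m\right) + Y{\left(\left(-14 - 16\right) + 15 \right)} = \left(-1628 - 303\right) + \frac{4 + \left(\left(-14 - 16\right) + 15\right)}{2 \left(\left(-14 - 16\right) + 15\right)} = -1931 + \frac{4 + \left(-30 + 15\right)}{2 \left(-30 + 15\right)} = -1931 + \frac{4 - 15}{2 \left(-15\right)} = -1931 + \frac{1}{2} \left(- \frac{1}{15}\right) \left(-11\right) = -1931 + \frac{11}{30} = - \frac{57919}{30}$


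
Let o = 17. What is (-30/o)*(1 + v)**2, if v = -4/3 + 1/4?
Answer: -5/408 ≈ -0.012255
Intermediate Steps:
v = -13/12 (v = -4*1/3 + 1*(1/4) = -4/3 + 1/4 = -13/12 ≈ -1.0833)
(-30/o)*(1 + v)**2 = (-30/17)*(1 - 13/12)**2 = ((1/17)*(-30))*(-1/12)**2 = -30/17*1/144 = -5/408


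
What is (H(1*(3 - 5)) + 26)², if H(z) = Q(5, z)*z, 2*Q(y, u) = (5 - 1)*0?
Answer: 676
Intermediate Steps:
Q(y, u) = 0 (Q(y, u) = ((5 - 1)*0)/2 = (4*0)/2 = (½)*0 = 0)
H(z) = 0 (H(z) = 0*z = 0)
(H(1*(3 - 5)) + 26)² = (0 + 26)² = 26² = 676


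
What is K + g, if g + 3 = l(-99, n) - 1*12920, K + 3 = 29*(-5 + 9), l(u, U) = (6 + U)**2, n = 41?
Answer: -10601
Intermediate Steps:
K = 113 (K = -3 + 29*(-5 + 9) = -3 + 29*4 = -3 + 116 = 113)
g = -10714 (g = -3 + ((6 + 41)**2 - 1*12920) = -3 + (47**2 - 12920) = -3 + (2209 - 12920) = -3 - 10711 = -10714)
K + g = 113 - 10714 = -10601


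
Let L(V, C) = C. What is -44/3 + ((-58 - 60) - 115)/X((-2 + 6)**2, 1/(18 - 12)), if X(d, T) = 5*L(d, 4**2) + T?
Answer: -25358/1443 ≈ -17.573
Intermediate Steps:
X(d, T) = 80 + T (X(d, T) = 5*4**2 + T = 5*16 + T = 80 + T)
-44/3 + ((-58 - 60) - 115)/X((-2 + 6)**2, 1/(18 - 12)) = -44/3 + ((-58 - 60) - 115)/(80 + 1/(18 - 12)) = -44*1/3 + (-118 - 115)/(80 + 1/6) = -44/3 - 233/(80 + 1/6) = -44/3 - 233/481/6 = -44/3 - 233*6/481 = -44/3 - 1398/481 = -25358/1443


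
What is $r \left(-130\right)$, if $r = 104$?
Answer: $-13520$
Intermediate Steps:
$r \left(-130\right) = 104 \left(-130\right) = -13520$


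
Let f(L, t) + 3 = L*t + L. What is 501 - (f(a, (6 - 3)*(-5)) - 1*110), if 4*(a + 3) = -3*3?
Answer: 1081/2 ≈ 540.50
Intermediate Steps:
a = -21/4 (a = -3 + (-3*3)/4 = -3 + (¼)*(-9) = -3 - 9/4 = -21/4 ≈ -5.2500)
f(L, t) = -3 + L + L*t (f(L, t) = -3 + (L*t + L) = -3 + (L + L*t) = -3 + L + L*t)
501 - (f(a, (6 - 3)*(-5)) - 1*110) = 501 - ((-3 - 21/4 - 21*(6 - 3)*(-5)/4) - 1*110) = 501 - ((-3 - 21/4 - 63*(-5)/4) - 110) = 501 - ((-3 - 21/4 - 21/4*(-15)) - 110) = 501 - ((-3 - 21/4 + 315/4) - 110) = 501 - (141/2 - 110) = 501 - 1*(-79/2) = 501 + 79/2 = 1081/2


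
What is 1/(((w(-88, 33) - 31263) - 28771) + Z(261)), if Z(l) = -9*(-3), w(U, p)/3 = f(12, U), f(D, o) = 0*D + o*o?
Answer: -1/36775 ≈ -2.7192e-5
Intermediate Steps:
f(D, o) = o² (f(D, o) = 0 + o² = o²)
w(U, p) = 3*U²
Z(l) = 27
1/(((w(-88, 33) - 31263) - 28771) + Z(261)) = 1/(((3*(-88)² - 31263) - 28771) + 27) = 1/(((3*7744 - 31263) - 28771) + 27) = 1/(((23232 - 31263) - 28771) + 27) = 1/((-8031 - 28771) + 27) = 1/(-36802 + 27) = 1/(-36775) = -1/36775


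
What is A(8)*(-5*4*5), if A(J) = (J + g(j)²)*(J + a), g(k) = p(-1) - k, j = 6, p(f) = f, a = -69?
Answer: 347700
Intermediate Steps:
g(k) = -1 - k
A(J) = (-69 + J)*(49 + J) (A(J) = (J + (-1 - 1*6)²)*(J - 69) = (J + (-1 - 6)²)*(-69 + J) = (J + (-7)²)*(-69 + J) = (J + 49)*(-69 + J) = (49 + J)*(-69 + J) = (-69 + J)*(49 + J))
A(8)*(-5*4*5) = (-3381 + 8² - 20*8)*(-5*4*5) = (-3381 + 64 - 160)*(-20*5) = -3477*(-100) = 347700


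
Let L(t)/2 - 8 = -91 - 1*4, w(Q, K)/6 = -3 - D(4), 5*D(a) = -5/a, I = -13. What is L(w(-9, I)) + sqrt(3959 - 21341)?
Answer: -174 + I*sqrt(17382) ≈ -174.0 + 131.84*I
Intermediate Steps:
D(a) = -1/a (D(a) = (-5/a)/5 = -1/a)
w(Q, K) = -33/2 (w(Q, K) = 6*(-3 - (-1)/4) = 6*(-3 - 1*(-1/4)) = 6*(-3 + 1/4) = 6*(-11/4) = -33/2)
L(t) = -174 (L(t) = 16 + 2*(-91 - 1*4) = 16 + 2*(-91 - 4) = 16 + 2*(-95) = 16 - 190 = -174)
L(w(-9, I)) + sqrt(3959 - 21341) = -174 + sqrt(3959 - 21341) = -174 + sqrt(-17382) = -174 + I*sqrt(17382)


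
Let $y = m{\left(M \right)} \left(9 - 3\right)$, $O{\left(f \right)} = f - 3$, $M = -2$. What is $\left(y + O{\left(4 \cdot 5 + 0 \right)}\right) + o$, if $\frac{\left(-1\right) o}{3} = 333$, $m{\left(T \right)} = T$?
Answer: $-994$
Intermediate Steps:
$O{\left(f \right)} = -3 + f$
$o = -999$ ($o = \left(-3\right) 333 = -999$)
$y = -12$ ($y = - 2 \left(9 - 3\right) = \left(-2\right) 6 = -12$)
$\left(y + O{\left(4 \cdot 5 + 0 \right)}\right) + o = \left(-12 + \left(-3 + \left(4 \cdot 5 + 0\right)\right)\right) - 999 = \left(-12 + \left(-3 + \left(20 + 0\right)\right)\right) - 999 = \left(-12 + \left(-3 + 20\right)\right) - 999 = \left(-12 + 17\right) - 999 = 5 - 999 = -994$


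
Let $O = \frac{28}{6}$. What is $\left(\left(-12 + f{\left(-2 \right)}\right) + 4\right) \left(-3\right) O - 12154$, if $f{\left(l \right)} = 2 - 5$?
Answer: $-12000$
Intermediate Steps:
$O = \frac{14}{3}$ ($O = 28 \cdot \frac{1}{6} = \frac{14}{3} \approx 4.6667$)
$f{\left(l \right)} = -3$ ($f{\left(l \right)} = 2 - 5 = -3$)
$\left(\left(-12 + f{\left(-2 \right)}\right) + 4\right) \left(-3\right) O - 12154 = \left(\left(-12 - 3\right) + 4\right) \left(-3\right) \frac{14}{3} - 12154 = \left(-15 + 4\right) \left(-3\right) \frac{14}{3} - 12154 = \left(-11\right) \left(-3\right) \frac{14}{3} - 12154 = 33 \cdot \frac{14}{3} - 12154 = 154 - 12154 = -12000$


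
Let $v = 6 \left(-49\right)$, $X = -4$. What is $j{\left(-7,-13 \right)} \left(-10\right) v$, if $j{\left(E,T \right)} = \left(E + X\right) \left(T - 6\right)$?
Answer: $614460$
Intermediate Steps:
$j{\left(E,T \right)} = \left(-6 + T\right) \left(-4 + E\right)$ ($j{\left(E,T \right)} = \left(E - 4\right) \left(T - 6\right) = \left(-4 + E\right) \left(-6 + T\right) = \left(-6 + T\right) \left(-4 + E\right)$)
$v = -294$
$j{\left(-7,-13 \right)} \left(-10\right) v = \left(24 - -42 - -52 - -91\right) \left(-10\right) \left(-294\right) = \left(24 + 42 + 52 + 91\right) \left(-10\right) \left(-294\right) = 209 \left(-10\right) \left(-294\right) = \left(-2090\right) \left(-294\right) = 614460$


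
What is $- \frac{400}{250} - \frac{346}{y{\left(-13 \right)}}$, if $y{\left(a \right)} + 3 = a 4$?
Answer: $\frac{258}{55} \approx 4.6909$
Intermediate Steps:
$y{\left(a \right)} = -3 + 4 a$ ($y{\left(a \right)} = -3 + a 4 = -3 + 4 a$)
$- \frac{400}{250} - \frac{346}{y{\left(-13 \right)}} = - \frac{400}{250} - \frac{346}{-3 + 4 \left(-13\right)} = \left(-400\right) \frac{1}{250} - \frac{346}{-3 - 52} = - \frac{8}{5} - \frac{346}{-55} = - \frac{8}{5} - - \frac{346}{55} = - \frac{8}{5} + \frac{346}{55} = \frac{258}{55}$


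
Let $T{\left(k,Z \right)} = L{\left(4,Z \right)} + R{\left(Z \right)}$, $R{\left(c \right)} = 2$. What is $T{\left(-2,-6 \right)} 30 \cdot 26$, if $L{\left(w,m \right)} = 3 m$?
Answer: $-12480$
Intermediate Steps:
$T{\left(k,Z \right)} = 2 + 3 Z$ ($T{\left(k,Z \right)} = 3 Z + 2 = 2 + 3 Z$)
$T{\left(-2,-6 \right)} 30 \cdot 26 = \left(2 + 3 \left(-6\right)\right) 30 \cdot 26 = \left(2 - 18\right) 30 \cdot 26 = \left(-16\right) 30 \cdot 26 = \left(-480\right) 26 = -12480$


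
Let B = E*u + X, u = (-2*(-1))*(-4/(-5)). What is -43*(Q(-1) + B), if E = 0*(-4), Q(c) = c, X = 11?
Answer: -430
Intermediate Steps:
u = 8/5 (u = 2*(-4*(-⅕)) = 2*(⅘) = 8/5 ≈ 1.6000)
E = 0
B = 11 (B = 0*(8/5) + 11 = 0 + 11 = 11)
-43*(Q(-1) + B) = -43*(-1 + 11) = -43*10 = -430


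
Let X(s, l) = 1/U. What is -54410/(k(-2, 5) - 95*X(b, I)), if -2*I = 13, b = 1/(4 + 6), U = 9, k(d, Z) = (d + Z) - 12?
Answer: 244845/88 ≈ 2782.3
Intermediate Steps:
k(d, Z) = -12 + Z + d (k(d, Z) = (Z + d) - 12 = -12 + Z + d)
b = 1/10 ≈ 0.10000
I = -13/2 (I = -1/2*13 = -13/2 ≈ -6.5000)
X(s, l) = 1/9
-54410/(k(-2, 5) - 95*X(b, I)) = -54410/((-12 + 5 - 2) - 95*1/9) = -54410/(-9 - 95/9) = -54410/(-176/9) = -54410*(-9/176) = 244845/88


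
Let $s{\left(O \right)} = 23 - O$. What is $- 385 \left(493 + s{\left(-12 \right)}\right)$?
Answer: $-203280$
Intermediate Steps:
$- 385 \left(493 + s{\left(-12 \right)}\right) = - 385 \left(493 + \left(23 - -12\right)\right) = - 385 \left(493 + \left(23 + 12\right)\right) = - 385 \left(493 + 35\right) = \left(-385\right) 528 = -203280$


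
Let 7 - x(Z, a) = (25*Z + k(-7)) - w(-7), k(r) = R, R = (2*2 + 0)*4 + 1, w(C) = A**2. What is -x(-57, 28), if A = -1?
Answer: -1416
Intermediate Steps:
w(C) = 1 (w(C) = (-1)**2 = 1)
R = 17 (R = (4 + 0)*4 + 1 = 4*4 + 1 = 16 + 1 = 17)
k(r) = 17
x(Z, a) = -9 - 25*Z (x(Z, a) = 7 - ((25*Z + 17) - 1*1) = 7 - ((17 + 25*Z) - 1) = 7 - (16 + 25*Z) = 7 + (-16 - 25*Z) = -9 - 25*Z)
-x(-57, 28) = -(-9 - 25*(-57)) = -(-9 + 1425) = -1*1416 = -1416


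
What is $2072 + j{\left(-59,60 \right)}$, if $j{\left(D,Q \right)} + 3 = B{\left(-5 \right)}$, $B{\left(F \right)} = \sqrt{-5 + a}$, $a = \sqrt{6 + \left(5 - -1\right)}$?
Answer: $2069 + \sqrt{-5 + 2 \sqrt{3}} \approx 2069.0 + 1.2393 i$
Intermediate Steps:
$a = 2 \sqrt{3}$ ($a = \sqrt{6 + \left(5 + 1\right)} = \sqrt{6 + 6} = \sqrt{12} = 2 \sqrt{3} \approx 3.4641$)
$B{\left(F \right)} = \sqrt{-5 + 2 \sqrt{3}}$
$j{\left(D,Q \right)} = -3 + \sqrt{-5 + 2 \sqrt{3}}$
$2072 + j{\left(-59,60 \right)} = 2072 - \left(3 - i \sqrt{5 - 2 \sqrt{3}}\right) = 2069 + i \sqrt{5 - 2 \sqrt{3}}$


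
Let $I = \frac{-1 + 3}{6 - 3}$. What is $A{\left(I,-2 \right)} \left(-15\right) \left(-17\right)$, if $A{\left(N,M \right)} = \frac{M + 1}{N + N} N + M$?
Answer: $- \frac{1275}{2} \approx -637.5$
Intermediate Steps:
$I = \frac{2}{3} \approx 0.66667$
$A{\left(N,M \right)} = \frac{1}{2} + \frac{3 M}{2}$ ($A{\left(N,M \right)} = \frac{1 + M}{2 N} N + M = \left(\frac{1}{2} + \frac{M}{2}\right) + M = \frac{1}{2} + \frac{3 M}{2}$)
$A{\left(I,-2 \right)} \left(-15\right) \left(-17\right) = \left(\frac{1}{2} + \frac{3}{2} \left(-2\right)\right) \left(-15\right) \left(-17\right) = \left(\frac{1}{2} - 3\right) \left(-15\right) \left(-17\right) = \left(- \frac{5}{2}\right) \left(-15\right) \left(-17\right) = \frac{75}{2} \left(-17\right) = - \frac{1275}{2}$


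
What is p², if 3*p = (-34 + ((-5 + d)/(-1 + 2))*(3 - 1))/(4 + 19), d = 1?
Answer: 196/529 ≈ 0.37051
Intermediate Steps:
p = -14/23 (p = ((-34 + ((-5 + 1)/(-1 + 2))*(3 - 1))/(4 + 19))/3 = ((-34 - 4/1*2)/23)/3 = ((-34 - 4*1*2)*(1/23))/3 = ((-34 - 4*2)*(1/23))/3 = ((-34 - 8)*(1/23))/3 = (-42*1/23)/3 = (⅓)*(-42/23) = -14/23 ≈ -0.60870)
p² = (-14/23)² = 196/529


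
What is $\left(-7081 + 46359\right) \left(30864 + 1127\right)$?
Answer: $1256542498$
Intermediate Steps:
$\left(-7081 + 46359\right) \left(30864 + 1127\right) = 39278 \cdot 31991 = 1256542498$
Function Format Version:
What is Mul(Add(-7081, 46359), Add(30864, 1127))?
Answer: 1256542498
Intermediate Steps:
Mul(Add(-7081, 46359), Add(30864, 1127)) = Mul(39278, 31991) = 1256542498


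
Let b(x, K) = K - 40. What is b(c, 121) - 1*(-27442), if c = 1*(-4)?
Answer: 27523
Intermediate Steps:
c = -4
b(x, K) = -40 + K
b(c, 121) - 1*(-27442) = (-40 + 121) - 1*(-27442) = 81 + 27442 = 27523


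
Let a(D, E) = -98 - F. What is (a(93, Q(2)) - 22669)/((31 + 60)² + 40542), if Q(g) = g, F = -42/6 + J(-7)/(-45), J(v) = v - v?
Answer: -22760/48823 ≈ -0.46617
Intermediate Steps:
J(v) = 0
F = -7 (F = -42/6 + 0/(-45) = -42*⅙ + 0*(-1/45) = -7 + 0 = -7)
a(D, E) = -91 (a(D, E) = -98 - 1*(-7) = -98 + 7 = -91)
(a(93, Q(2)) - 22669)/((31 + 60)² + 40542) = (-91 - 22669)/((31 + 60)² + 40542) = -22760/(91² + 40542) = -22760/(8281 + 40542) = -22760/48823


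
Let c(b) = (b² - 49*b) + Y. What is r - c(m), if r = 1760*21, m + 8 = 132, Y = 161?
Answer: 27499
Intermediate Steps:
m = 124 (m = -8 + 132 = 124)
c(b) = 161 + b² - 49*b (c(b) = (b² - 49*b) + 161 = 161 + b² - 49*b)
r = 36960
r - c(m) = 36960 - (161 + 124² - 49*124) = 36960 - (161 + 15376 - 6076) = 36960 - 1*9461 = 36960 - 9461 = 27499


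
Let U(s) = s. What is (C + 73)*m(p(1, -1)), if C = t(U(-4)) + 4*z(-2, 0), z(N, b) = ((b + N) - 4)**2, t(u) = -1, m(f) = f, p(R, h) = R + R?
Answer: 432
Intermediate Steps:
p(R, h) = 2*R
z(N, b) = (-4 + N + b)**2 (z(N, b) = ((N + b) - 4)**2 = (-4 + N + b)**2)
C = 143 (C = -1 + 4*(-4 - 2 + 0)**2 = -1 + 4*(-6)**2 = -1 + 4*36 = -1 + 144 = 143)
(C + 73)*m(p(1, -1)) = (143 + 73)*(2*1) = 216*2 = 432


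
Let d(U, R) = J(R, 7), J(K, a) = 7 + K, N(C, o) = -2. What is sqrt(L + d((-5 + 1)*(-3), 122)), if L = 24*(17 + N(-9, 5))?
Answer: sqrt(489) ≈ 22.113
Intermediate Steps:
d(U, R) = 7 + R
L = 360 (L = 24*(17 - 2) = 24*15 = 360)
sqrt(L + d((-5 + 1)*(-3), 122)) = sqrt(360 + (7 + 122)) = sqrt(360 + 129) = sqrt(489)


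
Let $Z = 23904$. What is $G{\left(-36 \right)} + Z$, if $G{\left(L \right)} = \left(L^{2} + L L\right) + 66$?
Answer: $26562$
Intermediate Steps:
$G{\left(L \right)} = 66 + 2 L^{2}$ ($G{\left(L \right)} = \left(L^{2} + L^{2}\right) + 66 = 2 L^{2} + 66 = 66 + 2 L^{2}$)
$G{\left(-36 \right)} + Z = \left(66 + 2 \left(-36\right)^{2}\right) + 23904 = \left(66 + 2 \cdot 1296\right) + 23904 = \left(66 + 2592\right) + 23904 = 2658 + 23904 = 26562$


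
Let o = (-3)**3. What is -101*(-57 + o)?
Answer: 8484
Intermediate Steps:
o = -27
-101*(-57 + o) = -101*(-57 - 27) = -101*(-84) = 8484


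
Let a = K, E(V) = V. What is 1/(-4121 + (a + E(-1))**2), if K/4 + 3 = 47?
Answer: 1/26504 ≈ 3.7730e-5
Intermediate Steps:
K = 176 (K = -12 + 4*47 = -12 + 188 = 176)
a = 176
1/(-4121 + (a + E(-1))**2) = 1/(-4121 + (176 - 1)**2) = 1/(-4121 + 175**2) = 1/(-4121 + 30625) = 1/26504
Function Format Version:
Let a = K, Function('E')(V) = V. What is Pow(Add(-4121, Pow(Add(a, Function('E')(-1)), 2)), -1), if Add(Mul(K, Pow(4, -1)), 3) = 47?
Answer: Rational(1, 26504) ≈ 3.7730e-5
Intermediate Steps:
K = 176 (K = Add(-12, Mul(4, 47)) = Add(-12, 188) = 176)
a = 176
Pow(Add(-4121, Pow(Add(a, Function('E')(-1)), 2)), -1) = Pow(Add(-4121, Pow(Add(176, -1), 2)), -1) = Pow(Add(-4121, Pow(175, 2)), -1) = Pow(Add(-4121, 30625), -1) = Pow(26504, -1) = Rational(1, 26504)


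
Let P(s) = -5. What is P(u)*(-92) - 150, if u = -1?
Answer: 310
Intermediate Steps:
P(u)*(-92) - 150 = -5*(-92) - 150 = 460 - 150 = 310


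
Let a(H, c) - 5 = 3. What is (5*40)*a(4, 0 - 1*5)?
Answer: 1600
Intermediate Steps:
a(H, c) = 8 (a(H, c) = 5 + 3 = 8)
(5*40)*a(4, 0 - 1*5) = (5*40)*8 = 200*8 = 1600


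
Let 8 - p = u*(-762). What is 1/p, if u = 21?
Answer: 1/16010 ≈ 6.2461e-5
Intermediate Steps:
p = 16010 (p = 8 - 21*(-762) = 8 - 1*(-16002) = 8 + 16002 = 16010)
1/p = 1/16010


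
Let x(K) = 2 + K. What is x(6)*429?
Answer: 3432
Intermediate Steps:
x(6)*429 = (2 + 6)*429 = 8*429 = 3432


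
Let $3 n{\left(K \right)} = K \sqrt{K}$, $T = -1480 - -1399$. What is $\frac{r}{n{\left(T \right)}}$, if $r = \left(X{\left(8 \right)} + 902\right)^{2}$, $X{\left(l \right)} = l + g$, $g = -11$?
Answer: $\frac{808201 i}{243} \approx 3325.9 i$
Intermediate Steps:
$T = -81$ ($T = -1480 + 1399 = -81$)
$X{\left(l \right)} = -11 + l$ ($X{\left(l \right)} = l - 11 = -11 + l$)
$n{\left(K \right)} = \frac{K^{\frac{3}{2}}}{3}$ ($n{\left(K \right)} = \frac{K \sqrt{K}}{3} = \frac{K^{\frac{3}{2}}}{3}$)
$r = 808201$ ($r = \left(\left(-11 + 8\right) + 902\right)^{2} = \left(-3 + 902\right)^{2} = 899^{2} = 808201$)
$\frac{r}{n{\left(T \right)}} = \frac{808201}{\frac{1}{3} \left(-81\right)^{\frac{3}{2}}} = \frac{808201}{\frac{1}{3} \left(- 729 i\right)} = \frac{808201}{\left(-243\right) i} = 808201 \frac{i}{243} = \frac{808201 i}{243}$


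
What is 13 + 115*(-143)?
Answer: -16432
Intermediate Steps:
13 + 115*(-143) = 13 - 16445 = -16432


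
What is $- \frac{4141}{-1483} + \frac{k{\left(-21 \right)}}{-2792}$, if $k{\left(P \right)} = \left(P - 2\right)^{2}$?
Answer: $\frac{10777165}{4140536} \approx 2.6028$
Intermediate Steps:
$k{\left(P \right)} = \left(-2 + P\right)^{2}$
$- \frac{4141}{-1483} + \frac{k{\left(-21 \right)}}{-2792} = - \frac{4141}{-1483} + \frac{\left(-2 - 21\right)^{2}}{-2792} = \left(-4141\right) \left(- \frac{1}{1483}\right) + \left(-23\right)^{2} \left(- \frac{1}{2792}\right) = \frac{4141}{1483} + 529 \left(- \frac{1}{2792}\right) = \frac{4141}{1483} - \frac{529}{2792} = \frac{10777165}{4140536}$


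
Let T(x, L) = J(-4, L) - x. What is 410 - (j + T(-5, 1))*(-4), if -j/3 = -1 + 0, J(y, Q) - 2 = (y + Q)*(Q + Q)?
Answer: 426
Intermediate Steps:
J(y, Q) = 2 + 2*Q*(Q + y) (J(y, Q) = 2 + (y + Q)*(Q + Q) = 2 + (Q + y)*(2*Q) = 2 + 2*Q*(Q + y))
j = 3 (j = -3*(-1 + 0) = -3*(-1) = 3)
T(x, L) = 2 - x - 8*L + 2*L² (T(x, L) = (2 + 2*L² + 2*L*(-4)) - x = (2 + 2*L² - 8*L) - x = (2 - 8*L + 2*L²) - x = 2 - x - 8*L + 2*L²)
410 - (j + T(-5, 1))*(-4) = 410 - (3 + (2 - 1*(-5) - 8*1 + 2*1²))*(-4) = 410 - (3 + (2 + 5 - 8 + 2*1))*(-4) = 410 - (3 + (2 + 5 - 8 + 2))*(-4) = 410 - (3 + 1)*(-4) = 410 - 4*(-4) = 410 - 1*(-16) = 410 + 16 = 426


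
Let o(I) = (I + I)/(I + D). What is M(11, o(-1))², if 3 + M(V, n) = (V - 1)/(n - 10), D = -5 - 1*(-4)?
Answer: 1369/81 ≈ 16.901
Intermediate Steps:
D = -1 (D = -5 + 4 = -1)
o(I) = 2*I/(-1 + I) (o(I) = (I + I)/(I - 1) = (2*I)/(-1 + I) = 2*I/(-1 + I))
M(V, n) = -3 + (-1 + V)/(-10 + n) (M(V, n) = -3 + (V - 1)/(n - 10) = -3 + (-1 + V)/(-10 + n))
M(11, o(-1))² = ((29 + 11 - 6*(-1)/(-1 - 1))/(-10 + 2*(-1)/(-1 - 1)))² = ((29 + 11 - 6*(-1)/(-2))/(-10 + 2*(-1)/(-2)))² = ((29 + 11 - 6*(-1)*(-1)/2)/(-10 + 2*(-1)*(-½)))² = ((29 + 11 - 3*1)/(-10 + 1))² = ((29 + 11 - 3)/(-9))² = (-⅑*37)² = (-37/9)² = 1369/81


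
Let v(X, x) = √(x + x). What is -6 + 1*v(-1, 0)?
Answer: -6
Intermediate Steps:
v(X, x) = √2*√x (v(X, x) = √(2*x) = √2*√x)
-6 + 1*v(-1, 0) = -6 + 1*(√2*√0) = -6 + 1*(√2*0) = -6 + 1*0 = -6 + 0 = -6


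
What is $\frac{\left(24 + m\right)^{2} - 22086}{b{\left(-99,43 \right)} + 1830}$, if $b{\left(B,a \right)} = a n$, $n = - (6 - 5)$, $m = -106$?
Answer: $- \frac{15362}{1787} \approx -8.5965$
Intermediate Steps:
$n = -1$ ($n = \left(-1\right) 1 = -1$)
$b{\left(B,a \right)} = - a$ ($b{\left(B,a \right)} = a \left(-1\right) = - a$)
$\frac{\left(24 + m\right)^{2} - 22086}{b{\left(-99,43 \right)} + 1830} = \frac{\left(24 - 106\right)^{2} - 22086}{\left(-1\right) 43 + 1830} = \frac{\left(-82\right)^{2} - 22086}{-43 + 1830} = \frac{6724 - 22086}{1787} = \left(-15362\right) \frac{1}{1787} = - \frac{15362}{1787}$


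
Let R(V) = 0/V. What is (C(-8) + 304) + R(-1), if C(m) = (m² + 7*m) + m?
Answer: 304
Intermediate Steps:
R(V) = 0
C(m) = m² + 8*m
(C(-8) + 304) + R(-1) = (-8*(8 - 8) + 304) + 0 = (-8*0 + 304) + 0 = (0 + 304) + 0 = 304 + 0 = 304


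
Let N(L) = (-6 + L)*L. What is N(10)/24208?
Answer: 5/3026 ≈ 0.0016523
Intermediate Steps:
N(L) = L*(-6 + L)
N(10)/24208 = (10*(-6 + 10))/24208 = (10*4)*(1/24208) = 40*(1/24208) = 5/3026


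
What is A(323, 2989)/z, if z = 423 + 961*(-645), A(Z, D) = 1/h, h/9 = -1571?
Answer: 1/8758007658 ≈ 1.1418e-10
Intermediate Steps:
h = -14139 (h = 9*(-1571) = -14139)
A(Z, D) = -1/14139 (A(Z, D) = 1/(-14139) = -1/14139)
z = -619422 (z = 423 - 619845 = -619422)
A(323, 2989)/z = -1/14139/(-619422) = -1/14139*(-1/619422) = 1/8758007658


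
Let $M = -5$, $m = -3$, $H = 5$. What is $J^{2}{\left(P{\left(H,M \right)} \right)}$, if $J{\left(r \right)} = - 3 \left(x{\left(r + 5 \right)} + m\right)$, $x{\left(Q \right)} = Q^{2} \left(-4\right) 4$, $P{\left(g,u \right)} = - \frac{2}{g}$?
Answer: $\frac{656230689}{625} \approx 1.05 \cdot 10^{6}$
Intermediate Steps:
$x{\left(Q \right)} = - 16 Q^{2}$ ($x{\left(Q \right)} = - 4 Q^{2} \cdot 4 = - 16 Q^{2}$)
$J{\left(r \right)} = 9 + 48 \left(5 + r\right)^{2}$ ($J{\left(r \right)} = - 3 \left(- 16 \left(r + 5\right)^{2} - 3\right) = - 3 \left(- 16 \left(5 + r\right)^{2} - 3\right) = - 3 \left(-3 - 16 \left(5 + r\right)^{2}\right) = 9 + 48 \left(5 + r\right)^{2}$)
$J^{2}{\left(P{\left(H,M \right)} \right)} = \left(9 + 48 \left(5 - \frac{2}{5}\right)^{2}\right)^{2} = \left(9 + 48 \left(\frac{23}{5}\right)^{2}\right)^{2} = \left(9 + 48 \cdot \frac{529}{25}\right)^{2} = \left(9 + \frac{25392}{25}\right)^{2} = \left(\frac{25617}{25}\right)^{2} = \frac{656230689}{625}$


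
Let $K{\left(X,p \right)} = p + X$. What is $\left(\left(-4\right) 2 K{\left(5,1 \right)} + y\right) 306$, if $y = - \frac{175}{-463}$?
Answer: $- \frac{6746994}{463} \approx -14572.0$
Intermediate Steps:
$K{\left(X,p \right)} = X + p$
$y = \frac{175}{463}$ ($y = \left(-175\right) \left(- \frac{1}{463}\right) = \frac{175}{463} \approx 0.37797$)
$\left(\left(-4\right) 2 K{\left(5,1 \right)} + y\right) 306 = \left(\left(-4\right) 2 \left(5 + 1\right) + \frac{175}{463}\right) 306 = \left(\left(-8\right) 6 + \frac{175}{463}\right) 306 = \left(-48 + \frac{175}{463}\right) 306 = \left(- \frac{22049}{463}\right) 306 = - \frac{6746994}{463}$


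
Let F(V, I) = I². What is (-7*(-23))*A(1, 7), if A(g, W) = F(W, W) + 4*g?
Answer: 8533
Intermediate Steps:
A(g, W) = W² + 4*g
(-7*(-23))*A(1, 7) = (-7*(-23))*(7² + 4*1) = 161*(49 + 4) = 161*53 = 8533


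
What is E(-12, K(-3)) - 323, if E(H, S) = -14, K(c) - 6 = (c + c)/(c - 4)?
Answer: -337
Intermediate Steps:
K(c) = 6 + 2*c/(-4 + c) (K(c) = 6 + (c + c)/(c - 4) = 6 + (2*c)/(-4 + c) = 6 + 2*c/(-4 + c))
E(-12, K(-3)) - 323 = -14 - 323 = -337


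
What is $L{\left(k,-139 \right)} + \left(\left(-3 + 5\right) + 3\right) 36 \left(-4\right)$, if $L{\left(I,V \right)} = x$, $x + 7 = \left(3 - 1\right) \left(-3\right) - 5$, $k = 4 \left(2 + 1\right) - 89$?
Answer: $-738$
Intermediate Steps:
$k = -77$ ($k = 4 \cdot 3 - 89 = 12 - 89 = -77$)
$x = -18$ ($x = -7 + \left(\left(3 - 1\right) \left(-3\right) - 5\right) = -7 + \left(2 \left(-3\right) - 5\right) = -7 - 11 = -18$)
$L{\left(I,V \right)} = -18$
$L{\left(k,-139 \right)} + \left(\left(-3 + 5\right) + 3\right) 36 \left(-4\right) = -18 + \left(\left(-3 + 5\right) + 3\right) 36 \left(-4\right) = -18 + \left(2 + 3\right) 36 \left(-4\right) = -18 + 5 \cdot 36 \left(-4\right) = -18 + 180 \left(-4\right) = -18 - 720 = -738$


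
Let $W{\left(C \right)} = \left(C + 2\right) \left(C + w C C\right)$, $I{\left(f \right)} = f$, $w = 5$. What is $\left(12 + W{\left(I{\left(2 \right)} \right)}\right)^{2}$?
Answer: $10000$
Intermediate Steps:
$W{\left(C \right)} = \left(2 + C\right) \left(C + 5 C^{2}\right)$ ($W{\left(C \right)} = \left(C + 2\right) \left(C + 5 C C\right) = \left(2 + C\right) \left(C + 5 C^{2}\right)$)
$\left(12 + W{\left(I{\left(2 \right)} \right)}\right)^{2} = \left(12 + 2 \left(2 + 5 \cdot 2^{2} + 11 \cdot 2\right)\right)^{2} = \left(12 + 2 \left(2 + 5 \cdot 4 + 22\right)\right)^{2} = \left(12 + 2 \left(2 + 20 + 22\right)\right)^{2} = \left(12 + 2 \cdot 44\right)^{2} = \left(12 + 88\right)^{2} = 100^{2} = 10000$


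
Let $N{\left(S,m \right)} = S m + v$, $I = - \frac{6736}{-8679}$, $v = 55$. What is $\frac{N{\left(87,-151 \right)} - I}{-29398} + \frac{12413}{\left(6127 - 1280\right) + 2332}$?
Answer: $\frac{663710069342}{305281282053} \approx 2.1741$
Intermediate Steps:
$I = \frac{6736}{8679}$ ($I = \left(-6736\right) \left(- \frac{1}{8679}\right) = \frac{6736}{8679} \approx 0.77613$)
$N{\left(S,m \right)} = 55 + S m$ ($N{\left(S,m \right)} = S m + 55 = 55 + S m$)
$\frac{N{\left(87,-151 \right)} - I}{-29398} + \frac{12413}{\left(6127 - 1280\right) + 2332} = \frac{\left(55 + 87 \left(-151\right)\right) - \frac{6736}{8679}}{-29398} + \frac{12413}{\left(6127 - 1280\right) + 2332} = \left(\left(55 - 13137\right) - \frac{6736}{8679}\right) \left(- \frac{1}{29398}\right) + \frac{12413}{4847 + 2332} = \left(-13082 - \frac{6736}{8679}\right) \left(- \frac{1}{29398}\right) + \frac{12413}{7179} = \left(- \frac{113545414}{8679}\right) \left(- \frac{1}{29398}\right) + 12413 \cdot \frac{1}{7179} = \frac{56772707}{127572621} + \frac{12413}{7179} = \frac{663710069342}{305281282053}$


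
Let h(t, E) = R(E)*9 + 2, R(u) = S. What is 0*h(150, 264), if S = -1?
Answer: 0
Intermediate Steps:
R(u) = -1
h(t, E) = -7 (h(t, E) = -1*9 + 2 = -9 + 2 = -7)
0*h(150, 264) = 0*(-7) = 0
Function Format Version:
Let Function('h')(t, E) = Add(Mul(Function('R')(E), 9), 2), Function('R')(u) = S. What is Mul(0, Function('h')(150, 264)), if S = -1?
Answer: 0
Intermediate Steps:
Function('R')(u) = -1
Function('h')(t, E) = -7 (Function('h')(t, E) = Add(Mul(-1, 9), 2) = Add(-9, 2) = -7)
Mul(0, Function('h')(150, 264)) = Mul(0, -7) = 0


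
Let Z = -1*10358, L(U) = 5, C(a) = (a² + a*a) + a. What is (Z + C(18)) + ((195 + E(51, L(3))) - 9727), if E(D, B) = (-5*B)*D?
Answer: -20499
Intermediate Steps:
C(a) = a + 2*a² (C(a) = (a² + a²) + a = 2*a² + a = a + 2*a²)
E(D, B) = -5*B*D
Z = -10358
(Z + C(18)) + ((195 + E(51, L(3))) - 9727) = (-10358 + 18*(1 + 2*18)) + ((195 - 5*5*51) - 9727) = (-10358 + 18*(1 + 36)) + ((195 - 1275) - 9727) = (-10358 + 18*37) + (-1080 - 9727) = (-10358 + 666) - 10807 = -9692 - 10807 = -20499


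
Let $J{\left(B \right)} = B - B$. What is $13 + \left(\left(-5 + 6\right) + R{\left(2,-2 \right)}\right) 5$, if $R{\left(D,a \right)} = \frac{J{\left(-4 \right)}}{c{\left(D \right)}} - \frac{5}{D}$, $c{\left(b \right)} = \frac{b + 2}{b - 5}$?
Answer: $\frac{11}{2} \approx 5.5$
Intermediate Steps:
$J{\left(B \right)} = 0$
$c{\left(b \right)} = \frac{2 + b}{-5 + b}$
$R{\left(D,a \right)} = - \frac{5}{D}$ ($R{\left(D,a \right)} = \frac{0}{\frac{1}{-5 + D} \left(2 + D\right)} - \frac{5}{D} = 0 \frac{-5 + D}{2 + D} - \frac{5}{D} = 0 - \frac{5}{D} = - \frac{5}{D}$)
$13 + \left(\left(-5 + 6\right) + R{\left(2,-2 \right)}\right) 5 = 13 + \left(\left(-5 + 6\right) - \frac{5}{2}\right) 5 = 13 + \left(1 - \frac{5}{2}\right) 5 = 13 - \frac{15}{2} = \frac{11}{2}$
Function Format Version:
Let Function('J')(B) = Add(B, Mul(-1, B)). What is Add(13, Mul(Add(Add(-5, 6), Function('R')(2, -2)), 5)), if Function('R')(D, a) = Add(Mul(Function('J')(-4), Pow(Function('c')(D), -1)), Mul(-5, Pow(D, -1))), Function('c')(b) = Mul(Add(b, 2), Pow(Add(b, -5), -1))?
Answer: Rational(11, 2) ≈ 5.5000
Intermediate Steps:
Function('J')(B) = 0
Function('c')(b) = Mul(Pow(Add(-5, b), -1), Add(2, b)) (Function('c')(b) = Mul(Add(2, b), Pow(Add(-5, b), -1)) = Mul(Pow(Add(-5, b), -1), Add(2, b)))
Function('R')(D, a) = Mul(-5, Pow(D, -1)) (Function('R')(D, a) = Add(Mul(0, Pow(Mul(Pow(Add(-5, D), -1), Add(2, D)), -1)), Mul(-5, Pow(D, -1))) = Add(Mul(0, Mul(Pow(Add(2, D), -1), Add(-5, D))), Mul(-5, Pow(D, -1))) = Add(0, Mul(-5, Pow(D, -1))) = Mul(-5, Pow(D, -1)))
Add(13, Mul(Add(Add(-5, 6), Function('R')(2, -2)), 5)) = Add(13, Mul(Add(Add(-5, 6), Mul(-5, Pow(2, -1))), 5)) = Add(13, Mul(Add(1, Mul(-5, Rational(1, 2))), 5)) = Add(13, Mul(Add(1, Rational(-5, 2)), 5)) = Add(13, Mul(Rational(-3, 2), 5)) = Add(13, Rational(-15, 2)) = Rational(11, 2)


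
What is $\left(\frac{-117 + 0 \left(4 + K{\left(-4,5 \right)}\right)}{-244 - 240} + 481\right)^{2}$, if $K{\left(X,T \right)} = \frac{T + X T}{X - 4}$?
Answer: $\frac{54252192241}{234256} \approx 2.3159 \cdot 10^{5}$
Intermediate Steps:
$K{\left(X,T \right)} = \frac{T + T X}{-4 + X}$
$\left(\frac{-117 + 0 \left(4 + K{\left(-4,5 \right)}\right)}{-244 - 240} + 481\right)^{2} = \left(\frac{-117 + 0 \left(4 + \frac{5 \left(1 - 4\right)}{-4 - 4}\right)}{-244 - 240} + 481\right)^{2} = \left(\frac{-117 + 0 \left(4 + 5 \frac{1}{-8} \left(-3\right)\right)}{-484} + 481\right)^{2} = \left(\left(-117 + 0 \left(4 + 5 \left(- \frac{1}{8}\right) \left(-3\right)\right)\right) \left(- \frac{1}{484}\right) + 481\right)^{2} = \left(\left(-117 + 0 \left(4 + \frac{15}{8}\right)\right) \left(- \frac{1}{484}\right) + 481\right)^{2} = \left(\left(-117 + 0 \cdot \frac{47}{8}\right) \left(- \frac{1}{484}\right) + 481\right)^{2} = \left(\left(-117 + 0\right) \left(- \frac{1}{484}\right) + 481\right)^{2} = \left(\left(-117\right) \left(- \frac{1}{484}\right) + 481\right)^{2} = \left(\frac{117}{484} + 481\right)^{2} = \left(\frac{232921}{484}\right)^{2} = \frac{54252192241}{234256}$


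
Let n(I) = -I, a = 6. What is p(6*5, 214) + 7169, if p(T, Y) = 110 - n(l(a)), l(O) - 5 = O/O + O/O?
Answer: 7286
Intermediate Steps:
l(O) = 7 (l(O) = 5 + (O/O + O/O) = 5 + (1 + 1) = 5 + 2 = 7)
p(T, Y) = 117 (p(T, Y) = 110 - (-1)*7 = 110 - 1*(-7) = 110 + 7 = 117)
p(6*5, 214) + 7169 = 117 + 7169 = 7286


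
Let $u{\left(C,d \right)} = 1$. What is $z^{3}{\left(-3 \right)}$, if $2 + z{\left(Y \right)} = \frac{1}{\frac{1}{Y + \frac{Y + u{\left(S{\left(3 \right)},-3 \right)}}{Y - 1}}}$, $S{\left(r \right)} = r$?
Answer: $- \frac{729}{8} \approx -91.125$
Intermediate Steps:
$z{\left(Y \right)} = -2 + Y + \frac{1 + Y}{-1 + Y}$ ($z{\left(Y \right)} = -2 + \frac{1}{\frac{1}{Y + \frac{Y + 1}{Y - 1}}} = -2 + \frac{1}{\frac{1}{Y + \frac{1 + Y}{-1 + Y}}} = -2 + \left(Y + \frac{1 + Y}{-1 + Y}\right) = -2 + Y + \frac{1 + Y}{-1 + Y}$)
$z^{3}{\left(-3 \right)} = \left(\frac{3 + \left(-3\right)^{2} - -6}{-1 - 3}\right)^{3} = \left(\frac{3 + 9 + 6}{-4}\right)^{3} = \left(\left(- \frac{1}{4}\right) 18\right)^{3} = \left(- \frac{9}{2}\right)^{3} = - \frac{729}{8}$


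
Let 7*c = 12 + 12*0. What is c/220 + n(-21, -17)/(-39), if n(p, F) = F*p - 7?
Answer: -134633/15015 ≈ -8.9666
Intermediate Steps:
c = 12/7 (c = (12 + 12*0)/7 = (12 + 0)/7 = (⅐)*12 = 12/7 ≈ 1.7143)
n(p, F) = -7 + F*p
c/220 + n(-21, -17)/(-39) = (12/7)/220 + (-7 - 17*(-21))/(-39) = (12/7)*(1/220) + (-7 + 357)*(-1/39) = 3/385 + 350*(-1/39) = 3/385 - 350/39 = -134633/15015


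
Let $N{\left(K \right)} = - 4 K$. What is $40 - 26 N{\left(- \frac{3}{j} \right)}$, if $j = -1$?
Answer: $352$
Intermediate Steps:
$40 - 26 N{\left(- \frac{3}{j} \right)} = 40 - 26 \left(- 4 \left(- \frac{3}{-1}\right)\right) = 40 - 26 \left(- 4 \left(\left(-3\right) \left(-1\right)\right)\right) = 40 - 26 \left(\left(-4\right) 3\right) = 40 - -312 = 40 + 312 = 352$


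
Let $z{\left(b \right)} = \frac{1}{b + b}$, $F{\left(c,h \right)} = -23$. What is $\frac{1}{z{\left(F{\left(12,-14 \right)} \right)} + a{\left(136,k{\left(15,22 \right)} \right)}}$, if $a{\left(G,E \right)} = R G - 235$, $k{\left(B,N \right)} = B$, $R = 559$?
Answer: $\frac{46}{3486293} \approx 1.3195 \cdot 10^{-5}$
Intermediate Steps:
$a{\left(G,E \right)} = -235 + 559 G$ ($a{\left(G,E \right)} = 559 G - 235 = -235 + 559 G$)
$z{\left(b \right)} = \frac{1}{2 b}$
$\frac{1}{z{\left(F{\left(12,-14 \right)} \right)} + a{\left(136,k{\left(15,22 \right)} \right)}} = \frac{1}{\frac{1}{2 \left(-23\right)} + \left(-235 + 559 \cdot 136\right)} = \frac{1}{\frac{1}{2} \left(- \frac{1}{23}\right) + \left(-235 + 76024\right)} = \frac{1}{- \frac{1}{46} + 75789} = \frac{1}{\frac{3486293}{46}} = \frac{46}{3486293}$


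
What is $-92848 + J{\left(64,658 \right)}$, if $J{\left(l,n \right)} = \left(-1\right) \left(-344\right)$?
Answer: $-92504$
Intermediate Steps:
$J{\left(l,n \right)} = 344$
$-92848 + J{\left(64,658 \right)} = -92848 + 344 = -92504$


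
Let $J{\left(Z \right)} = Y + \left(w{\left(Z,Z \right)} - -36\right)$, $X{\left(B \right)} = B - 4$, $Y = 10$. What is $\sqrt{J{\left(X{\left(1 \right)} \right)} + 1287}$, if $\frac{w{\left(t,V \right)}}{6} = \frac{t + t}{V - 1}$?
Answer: $\sqrt{1342} \approx 36.633$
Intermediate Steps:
$w{\left(t,V \right)} = \frac{12 t}{-1 + V}$ ($w{\left(t,V \right)} = 6 \frac{t + t}{V - 1} = 6 \frac{2 t}{-1 + V} = \frac{12 t}{-1 + V}$)
$X{\left(B \right)} = -4 + B$
$J{\left(Z \right)} = 46 + \frac{12 Z}{-1 + Z}$ ($J{\left(Z \right)} = 10 + \left(\frac{12 Z}{-1 + Z} - -36\right) = 10 + \left(\frac{12 Z}{-1 + Z} + 36\right) = 10 + \left(36 + \frac{12 Z}{-1 + Z}\right) = 46 + \frac{12 Z}{-1 + Z}$)
$\sqrt{J{\left(X{\left(1 \right)} \right)} + 1287} = \sqrt{\frac{2 \left(-23 + 29 \left(-4 + 1\right)\right)}{-1 + \left(-4 + 1\right)} + 1287} = \sqrt{\frac{2 \left(-23 + 29 \left(-3\right)\right)}{-1 - 3} + 1287} = \sqrt{\frac{2 \left(-23 - 87\right)}{-4} + 1287} = \sqrt{2 \left(- \frac{1}{4}\right) \left(-110\right) + 1287} = \sqrt{55 + 1287} = \sqrt{1342}$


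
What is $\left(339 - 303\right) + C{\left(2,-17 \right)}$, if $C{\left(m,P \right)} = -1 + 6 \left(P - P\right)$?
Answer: $35$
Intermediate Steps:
$C{\left(m,P \right)} = -1$ ($C{\left(m,P \right)} = -1 + 6 \cdot 0 = -1 + 0 = -1$)
$\left(339 - 303\right) + C{\left(2,-17 \right)} = \left(339 - 303\right) - 1 = 36 - 1 = 35$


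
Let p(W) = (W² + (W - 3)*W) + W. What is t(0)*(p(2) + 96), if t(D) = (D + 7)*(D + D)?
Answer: 0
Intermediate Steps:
p(W) = W + W² + W*(-3 + W) (p(W) = (W² + (-3 + W)*W) + W = (W² + W*(-3 + W)) + W = W + W² + W*(-3 + W))
t(D) = 2*D*(7 + D) (t(D) = (7 + D)*(2*D) = 2*D*(7 + D))
t(0)*(p(2) + 96) = (2*0*(7 + 0))*(2*2*(-1 + 2) + 96) = (2*0*7)*(2*2*1 + 96) = 0*(4 + 96) = 0*100 = 0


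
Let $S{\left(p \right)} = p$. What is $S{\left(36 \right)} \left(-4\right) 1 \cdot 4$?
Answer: $-576$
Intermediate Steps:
$S{\left(36 \right)} \left(-4\right) 1 \cdot 4 = 36 \left(-4\right) 1 \cdot 4 = 36 \left(\left(-4\right) 4\right) = 36 \left(-16\right) = -576$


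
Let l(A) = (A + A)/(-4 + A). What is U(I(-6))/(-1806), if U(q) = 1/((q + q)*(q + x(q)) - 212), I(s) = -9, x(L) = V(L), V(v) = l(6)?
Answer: 1/285348 ≈ 3.5045e-6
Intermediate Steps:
l(A) = 2*A/(-4 + A) (l(A) = (2*A)/(-4 + A) = 2*A/(-4 + A))
V(v) = 6 (V(v) = 2*6/(-4 + 6) = 2*6/2 = 2*6*(½) = 6)
x(L) = 6
U(q) = 1/(-212 + 2*q*(6 + q)) (U(q) = 1/((q + q)*(q + 6) - 212) = 1/((2*q)*(6 + q) - 212) = 1/(2*q*(6 + q) - 212) = 1/(-212 + 2*q*(6 + q)))
U(I(-6))/(-1806) = (1/(2*(-106 + (-9)² + 6*(-9))))/(-1806) = (1/(2*(-106 + 81 - 54)))*(-1/1806) = ((½)/(-79))*(-1/1806) = ((½)*(-1/79))*(-1/1806) = -1/158*(-1/1806) = 1/285348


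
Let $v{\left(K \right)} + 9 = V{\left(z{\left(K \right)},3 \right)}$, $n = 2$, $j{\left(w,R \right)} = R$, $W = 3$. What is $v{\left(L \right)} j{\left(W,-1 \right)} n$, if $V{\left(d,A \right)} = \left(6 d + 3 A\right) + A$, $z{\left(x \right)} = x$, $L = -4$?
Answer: $42$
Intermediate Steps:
$V{\left(d,A \right)} = 4 A + 6 d$ ($V{\left(d,A \right)} = \left(3 A + 6 d\right) + A = 4 A + 6 d$)
$v{\left(K \right)} = 3 + 6 K$ ($v{\left(K \right)} = -9 + \left(4 \cdot 3 + 6 K\right) = -9 + \left(12 + 6 K\right) = 3 + 6 K$)
$v{\left(L \right)} j{\left(W,-1 \right)} n = \left(3 + 6 \left(-4\right)\right) \left(-1\right) 2 = \left(3 - 24\right) \left(-1\right) 2 = \left(-21\right) \left(-1\right) 2 = 21 \cdot 2 = 42$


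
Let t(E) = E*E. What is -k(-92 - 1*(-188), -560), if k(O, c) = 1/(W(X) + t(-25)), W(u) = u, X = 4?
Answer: -1/629 ≈ -0.0015898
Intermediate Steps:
t(E) = E²
k(O, c) = 1/629 (k(O, c) = 1/(4 + (-25)²) = 1/(4 + 625) = 1/629)
-k(-92 - 1*(-188), -560) = -1*1/629 = -1/629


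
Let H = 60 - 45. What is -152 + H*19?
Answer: 133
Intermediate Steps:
H = 15
-152 + H*19 = -152 + 15*19 = -152 + 285 = 133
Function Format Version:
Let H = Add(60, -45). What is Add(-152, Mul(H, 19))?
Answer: 133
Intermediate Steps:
H = 15
Add(-152, Mul(H, 19)) = Add(-152, Mul(15, 19)) = Add(-152, 285) = 133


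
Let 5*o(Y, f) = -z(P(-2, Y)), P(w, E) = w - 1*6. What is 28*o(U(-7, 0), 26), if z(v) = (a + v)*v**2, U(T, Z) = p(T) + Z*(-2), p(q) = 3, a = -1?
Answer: 16128/5 ≈ 3225.6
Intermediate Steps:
P(w, E) = -6 + w (P(w, E) = w - 6 = -6 + w)
U(T, Z) = 3 - 2*Z (U(T, Z) = 3 + Z*(-2) = 3 - 2*Z)
z(v) = v**2*(-1 + v) (z(v) = (-1 + v)*v**2 = v**2*(-1 + v))
o(Y, f) = 576/5 (o(Y, f) = (-(-6 - 2)**2*(-1 + (-6 - 2)))/5 = (-(-8)**2*(-1 - 8))/5 = (-64*(-9))/5 = (-1*(-576))/5 = (1/5)*576 = 576/5)
28*o(U(-7, 0), 26) = 28*(576/5) = 16128/5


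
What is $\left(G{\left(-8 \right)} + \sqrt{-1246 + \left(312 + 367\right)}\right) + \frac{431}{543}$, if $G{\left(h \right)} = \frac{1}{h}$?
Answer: $\frac{2905}{4344} + 9 i \sqrt{7} \approx 0.66874 + 23.812 i$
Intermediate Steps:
$\left(G{\left(-8 \right)} + \sqrt{-1246 + \left(312 + 367\right)}\right) + \frac{431}{543} = \left(\frac{1}{-8} + \sqrt{-1246 + \left(312 + 367\right)}\right) + \frac{431}{543} = \left(- \frac{1}{8} + \sqrt{-1246 + 679}\right) + 431 \cdot \frac{1}{543} = \left(- \frac{1}{8} + \sqrt{-567}\right) + \frac{431}{543} = \left(- \frac{1}{8} + 9 i \sqrt{7}\right) + \frac{431}{543} = \frac{2905}{4344} + 9 i \sqrt{7}$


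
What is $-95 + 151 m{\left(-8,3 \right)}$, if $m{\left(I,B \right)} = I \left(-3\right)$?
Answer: $3529$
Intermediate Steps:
$m{\left(I,B \right)} = - 3 I$
$-95 + 151 m{\left(-8,3 \right)} = -95 + 151 \left(\left(-3\right) \left(-8\right)\right) = -95 + 151 \cdot 24 = -95 + 3624 = 3529$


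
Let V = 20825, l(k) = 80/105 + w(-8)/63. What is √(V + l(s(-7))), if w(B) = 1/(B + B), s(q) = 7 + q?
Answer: √146946569/84 ≈ 144.31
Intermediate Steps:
w(B) = 1/(2*B)
l(k) = 767/1008 (l(k) = 80/105 + ((½)/(-8))/63 = 80*(1/105) + ((½)*(-⅛))*(1/63) = 16/21 - 1/16*1/63 = 16/21 - 1/1008 = 767/1008)
√(V + l(s(-7))) = √(20825 + 767/1008) = √(20992367/1008) = √146946569/84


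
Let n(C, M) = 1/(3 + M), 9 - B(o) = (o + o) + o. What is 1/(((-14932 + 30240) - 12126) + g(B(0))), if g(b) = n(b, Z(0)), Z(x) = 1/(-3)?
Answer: 8/25459 ≈ 0.00031423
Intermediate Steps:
B(o) = 9 - 3*o (B(o) = 9 - ((o + o) + o) = 9 - (2*o + o) = 9 - 3*o)
Z(x) = -⅓
g(b) = 3/8 (g(b) = 1/(3 - ⅓) = 1/(8/3) = 3/8)
1/(((-14932 + 30240) - 12126) + g(B(0))) = 1/(((-14932 + 30240) - 12126) + 3/8) = 1/((15308 - 12126) + 3/8) = 1/(3182 + 3/8) = 1/(25459/8) = 8/25459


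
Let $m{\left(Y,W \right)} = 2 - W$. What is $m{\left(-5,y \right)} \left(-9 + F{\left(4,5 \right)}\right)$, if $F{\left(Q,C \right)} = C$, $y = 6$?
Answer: $16$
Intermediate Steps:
$m{\left(-5,y \right)} \left(-9 + F{\left(4,5 \right)}\right) = \left(2 - 6\right) \left(-9 + 5\right) = \left(2 - 6\right) \left(-4\right) = \left(-4\right) \left(-4\right) = 16$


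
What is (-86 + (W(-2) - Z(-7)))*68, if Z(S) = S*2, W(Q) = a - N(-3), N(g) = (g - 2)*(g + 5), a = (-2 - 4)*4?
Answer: -5848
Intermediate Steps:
a = -24 (a = -6*4 = -24)
N(g) = (-2 + g)*(5 + g)
W(Q) = -14 (W(Q) = -24 - (-10 + (-3)**2 + 3*(-3)) = -24 - (-10 + 9 - 9) = -24 - 1*(-10) = -24 + 10 = -14)
Z(S) = 2*S
(-86 + (W(-2) - Z(-7)))*68 = (-86 + (-14 - 2*(-7)))*68 = (-86 + (-14 - 1*(-14)))*68 = (-86 + (-14 + 14))*68 = (-86 + 0)*68 = -86*68 = -5848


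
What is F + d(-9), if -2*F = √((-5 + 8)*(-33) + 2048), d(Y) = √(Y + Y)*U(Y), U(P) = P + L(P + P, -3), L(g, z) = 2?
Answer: -√1949/2 - 21*I*√2 ≈ -22.074 - 29.698*I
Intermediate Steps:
U(P) = 2 + P (U(P) = P + 2 = 2 + P)
d(Y) = √2*√Y*(2 + Y) (d(Y) = √(Y + Y)*(2 + Y) = √(2*Y)*(2 + Y) = (√2*√Y)*(2 + Y) = √2*√Y*(2 + Y))
F = -√1949/2 (F = -√((-5 + 8)*(-33) + 2048)/2 = -√(3*(-33) + 2048)/2 = -√(-99 + 2048)/2 = -√1949/2 ≈ -22.074)
F + d(-9) = -√1949/2 + √2*√(-9)*(2 - 9) = -√1949/2 + √2*(3*I)*(-7) = -√1949/2 - 21*I*√2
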